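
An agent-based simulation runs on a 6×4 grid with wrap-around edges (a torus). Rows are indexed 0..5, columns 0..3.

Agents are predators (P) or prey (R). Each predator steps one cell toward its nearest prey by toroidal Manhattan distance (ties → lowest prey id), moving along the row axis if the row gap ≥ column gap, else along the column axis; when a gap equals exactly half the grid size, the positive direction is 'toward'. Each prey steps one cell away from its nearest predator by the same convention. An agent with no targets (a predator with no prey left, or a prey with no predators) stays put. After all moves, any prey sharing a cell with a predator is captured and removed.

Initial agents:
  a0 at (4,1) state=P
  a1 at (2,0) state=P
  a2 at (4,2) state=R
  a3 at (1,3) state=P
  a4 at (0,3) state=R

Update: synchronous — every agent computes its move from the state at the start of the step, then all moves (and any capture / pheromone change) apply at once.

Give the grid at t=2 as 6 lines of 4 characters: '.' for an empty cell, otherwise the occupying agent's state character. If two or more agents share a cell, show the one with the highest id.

t=1: a0@(4,2):P a1@(1,0):P a2@(4,3):R a3@(0,3):P a4@(5,3):R
t=2: a0@(4,3):P a1@(0,0):P a2@(4,0):R a3@(5,3):P

P...
....
....
....
R..P
...P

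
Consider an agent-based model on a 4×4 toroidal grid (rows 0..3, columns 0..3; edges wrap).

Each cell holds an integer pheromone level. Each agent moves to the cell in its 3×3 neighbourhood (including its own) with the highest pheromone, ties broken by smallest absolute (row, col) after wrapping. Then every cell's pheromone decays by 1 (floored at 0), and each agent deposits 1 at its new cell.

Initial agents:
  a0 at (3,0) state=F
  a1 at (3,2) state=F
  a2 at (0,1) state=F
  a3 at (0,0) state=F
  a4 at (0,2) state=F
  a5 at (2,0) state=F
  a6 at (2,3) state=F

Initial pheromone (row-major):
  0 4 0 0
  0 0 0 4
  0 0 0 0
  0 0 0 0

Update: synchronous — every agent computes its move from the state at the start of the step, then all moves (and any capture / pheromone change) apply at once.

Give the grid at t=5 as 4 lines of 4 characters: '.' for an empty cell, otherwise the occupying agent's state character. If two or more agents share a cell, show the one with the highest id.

.F..
...F
....
....

t=1: a0@(0,1) a1@(0,1) a2@(0,1) a3@(0,1) a4@(0,1) a5@(1,3) a6@(1,3) | pheromone: 0 8 0 0 / 0 0 0 5 / 0 0 0 0 / 0 0 0 0
t=2: a0@(0,1) a1@(0,1) a2@(0,1) a3@(0,1) a4@(0,1) a5@(1,3) a6@(1,3) | pheromone: 0 12 0 0 / 0 0 0 6 / 0 0 0 0 / 0 0 0 0
t=3: a0@(0,1) a1@(0,1) a2@(0,1) a3@(0,1) a4@(0,1) a5@(1,3) a6@(1,3) | pheromone: 0 16 0 0 / 0 0 0 7 / 0 0 0 0 / 0 0 0 0
t=4: a0@(0,1) a1@(0,1) a2@(0,1) a3@(0,1) a4@(0,1) a5@(1,3) a6@(1,3) | pheromone: 0 20 0 0 / 0 0 0 8 / 0 0 0 0 / 0 0 0 0
t=5: a0@(0,1) a1@(0,1) a2@(0,1) a3@(0,1) a4@(0,1) a5@(1,3) a6@(1,3) | pheromone: 0 24 0 0 / 0 0 0 9 / 0 0 0 0 / 0 0 0 0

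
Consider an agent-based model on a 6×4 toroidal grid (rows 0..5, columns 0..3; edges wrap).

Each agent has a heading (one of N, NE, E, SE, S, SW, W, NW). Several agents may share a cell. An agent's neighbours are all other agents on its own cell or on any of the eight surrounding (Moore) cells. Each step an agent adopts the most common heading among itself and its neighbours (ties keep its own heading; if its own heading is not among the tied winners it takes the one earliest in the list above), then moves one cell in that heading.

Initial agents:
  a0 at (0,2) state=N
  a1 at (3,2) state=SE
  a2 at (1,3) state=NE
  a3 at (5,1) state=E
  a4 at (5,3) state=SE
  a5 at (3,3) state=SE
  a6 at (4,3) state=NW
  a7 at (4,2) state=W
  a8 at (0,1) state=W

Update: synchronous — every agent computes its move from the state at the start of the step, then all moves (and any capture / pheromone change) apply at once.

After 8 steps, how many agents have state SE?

t=1: a0@(5,2):N a1@(4,3):SE a2@(0,0):NE a3@(5,0):W a4@(0,0):SE a5@(4,0):SE a6@(5,0):SE a7@(5,3):SE a8@(0,0):W
t=2: a0@(0,3):SE a1@(5,0):SE a2@(1,1):SE a3@(0,1):SE a4@(1,1):SE a5@(5,1):SE a6@(0,1):SE a7@(0,0):SE a8@(1,1):SE
t=3: a0@(1,0):SE a1@(0,1):SE a2@(2,2):SE a3@(1,2):SE a4@(2,2):SE a5@(0,2):SE a6@(1,2):SE a7@(1,1):SE a8@(2,2):SE
t=4: a0@(2,1):SE a1@(1,2):SE a2@(3,3):SE a3@(2,3):SE a4@(3,3):SE a5@(1,3):SE a6@(2,3):SE a7@(2,2):SE a8@(3,3):SE
t=5: a0@(3,2):SE a1@(2,3):SE a2@(4,0):SE a3@(3,0):SE a4@(4,0):SE a5@(2,0):SE a6@(3,0):SE a7@(3,3):SE a8@(4,0):SE
t=6: a0@(4,3):SE a1@(3,0):SE a2@(5,1):SE a3@(4,1):SE a4@(5,1):SE a5@(3,1):SE a6@(4,1):SE a7@(4,0):SE a8@(5,1):SE
t=7: a0@(5,0):SE a1@(4,1):SE a2@(0,2):SE a3@(5,2):SE a4@(0,2):SE a5@(4,2):SE a6@(5,2):SE a7@(5,1):SE a8@(0,2):SE
t=8: a0@(0,1):SE a1@(5,2):SE a2@(1,3):SE a3@(0,3):SE a4@(1,3):SE a5@(5,3):SE a6@(0,3):SE a7@(0,2):SE a8@(1,3):SE

9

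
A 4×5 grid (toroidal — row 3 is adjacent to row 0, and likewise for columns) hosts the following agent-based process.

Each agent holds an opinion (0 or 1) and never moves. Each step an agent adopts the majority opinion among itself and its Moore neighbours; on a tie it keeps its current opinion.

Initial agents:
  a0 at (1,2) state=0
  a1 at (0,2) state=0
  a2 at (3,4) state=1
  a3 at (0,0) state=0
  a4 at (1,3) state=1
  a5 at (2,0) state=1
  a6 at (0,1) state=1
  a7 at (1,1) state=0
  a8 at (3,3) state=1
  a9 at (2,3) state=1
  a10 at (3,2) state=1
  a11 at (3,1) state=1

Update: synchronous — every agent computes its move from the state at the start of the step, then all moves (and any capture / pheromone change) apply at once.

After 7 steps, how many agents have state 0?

0

t=1: a0@(1,2):0 a1@(0,2):1 a2@(3,4):1 a3@(0,0):1 a4@(1,3):1 a5@(2,0):1 a6@(0,1):0 a7@(1,1):0 a8@(3,3):1 a9@(2,3):1 a10@(3,2):1 a11@(3,1):1
t=2: a0@(1,2):0 a1@(0,2):1 a2@(3,4):1 a3@(0,0):1 a4@(1,3):1 a5@(2,0):1 a6@(0,1):1 a7@(1,1):0 a8@(3,3):1 a9@(2,3):1 a10@(3,2):1 a11@(3,1):1
t=3: a0@(1,2):1 a1@(0,2):1 a2@(3,4):1 a3@(0,0):1 a4@(1,3):1 a5@(2,0):1 a6@(0,1):1 a7@(1,1):1 a8@(3,3):1 a9@(2,3):1 a10@(3,2):1 a11@(3,1):1
t=4: (unchanged — steady state)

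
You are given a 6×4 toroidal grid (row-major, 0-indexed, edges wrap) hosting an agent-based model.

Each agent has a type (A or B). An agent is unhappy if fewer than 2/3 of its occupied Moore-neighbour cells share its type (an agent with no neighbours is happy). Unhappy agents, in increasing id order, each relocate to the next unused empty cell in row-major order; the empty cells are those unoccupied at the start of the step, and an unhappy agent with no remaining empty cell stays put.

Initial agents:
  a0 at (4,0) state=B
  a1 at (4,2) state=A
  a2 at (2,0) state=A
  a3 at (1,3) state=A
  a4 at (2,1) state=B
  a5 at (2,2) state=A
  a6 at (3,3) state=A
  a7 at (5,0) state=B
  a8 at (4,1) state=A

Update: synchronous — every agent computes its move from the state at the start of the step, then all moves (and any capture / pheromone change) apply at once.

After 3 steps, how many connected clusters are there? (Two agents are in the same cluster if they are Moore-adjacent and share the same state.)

2

t=1: a0@(0,0):B a1@(4,2):A a2@(2,0):A a3@(1,3):A a4@(0,1):B a5@(2,2):A a6@(3,3):A a7@(0,2):B a8@(0,3):A
t=2: a0@(1,0):B a1@(4,2):A a2@(2,0):A a3@(1,1):A a4@(0,1):B a5@(2,2):A a6@(3,3):A a7@(1,2):B a8@(2,1):A
t=3: a0@(0,0):B a1@(4,2):A a2@(2,0):A a3@(0,2):A a4@(0,1):B a5@(2,2):A a6@(3,3):A a7@(0,3):B a8@(1,3):A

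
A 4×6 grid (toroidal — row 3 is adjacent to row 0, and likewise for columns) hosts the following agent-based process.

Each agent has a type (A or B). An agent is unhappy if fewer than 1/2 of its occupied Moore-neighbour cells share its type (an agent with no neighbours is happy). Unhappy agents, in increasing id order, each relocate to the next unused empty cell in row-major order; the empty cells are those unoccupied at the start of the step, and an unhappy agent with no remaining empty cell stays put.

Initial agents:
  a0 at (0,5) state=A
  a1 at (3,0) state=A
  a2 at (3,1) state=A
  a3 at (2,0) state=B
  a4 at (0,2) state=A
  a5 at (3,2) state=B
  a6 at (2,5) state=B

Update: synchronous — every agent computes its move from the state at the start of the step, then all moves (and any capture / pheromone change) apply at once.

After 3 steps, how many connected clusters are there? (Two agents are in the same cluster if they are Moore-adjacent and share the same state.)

2

t=1: a0@(0,5):A a1@(3,0):A a2@(3,1):A a3@(0,0):B a4@(0,2):A a5@(0,1):B a6@(2,5):B
t=2: a0@(0,5):A a1@(0,3):A a2@(3,1):A a3@(0,4):B a4@(0,2):A a5@(1,0):B a6@(1,1):B
t=3: a0@(0,0):A a1@(0,3):A a2@(3,1):A a3@(0,1):B a4@(0,2):A a5@(1,0):B a6@(1,1):B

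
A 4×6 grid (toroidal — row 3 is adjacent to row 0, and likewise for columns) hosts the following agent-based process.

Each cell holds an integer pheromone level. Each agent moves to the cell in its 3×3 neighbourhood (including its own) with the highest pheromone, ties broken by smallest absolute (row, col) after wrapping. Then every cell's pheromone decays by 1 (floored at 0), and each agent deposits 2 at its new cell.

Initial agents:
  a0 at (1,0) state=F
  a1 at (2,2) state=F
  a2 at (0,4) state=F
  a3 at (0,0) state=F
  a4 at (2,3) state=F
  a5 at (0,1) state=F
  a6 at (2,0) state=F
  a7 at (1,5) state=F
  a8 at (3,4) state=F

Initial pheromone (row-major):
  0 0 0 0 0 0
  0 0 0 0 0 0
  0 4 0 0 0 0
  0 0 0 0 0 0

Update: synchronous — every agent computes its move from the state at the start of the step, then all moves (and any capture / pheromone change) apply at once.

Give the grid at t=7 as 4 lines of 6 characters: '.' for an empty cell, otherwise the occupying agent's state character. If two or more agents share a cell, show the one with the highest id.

t=1: a0@(2,1) a1@(2,1) a2@(0,3) a3@(0,0) a4@(1,2) a5@(0,0) a6@(2,1) a7@(0,0) a8@(0,3) | pheromone: 6 0 0 4 0 0 / 0 0 2 0 0 0 / 0 9 0 0 0 0 / 0 0 0 0 0 0
t=2: a0@(2,1) a1@(2,1) a2@(0,3) a3@(0,0) a4@(2,1) a5@(0,0) a6@(2,1) a7@(0,0) a8@(0,3) | pheromone: 11 0 0 7 0 0 / 0 0 1 0 0 0 / 0 16 0 0 0 0 / 0 0 0 0 0 0
t=3: a0@(2,1) a1@(2,1) a2@(0,3) a3@(0,0) a4@(2,1) a5@(0,0) a6@(2,1) a7@(0,0) a8@(0,3) | pheromone: 16 0 0 10 0 0 / 0 0 0 0 0 0 / 0 23 0 0 0 0 / 0 0 0 0 0 0
t=4: a0@(2,1) a1@(2,1) a2@(0,3) a3@(0,0) a4@(2,1) a5@(0,0) a6@(2,1) a7@(0,0) a8@(0,3) | pheromone: 21 0 0 13 0 0 / 0 0 0 0 0 0 / 0 30 0 0 0 0 / 0 0 0 0 0 0
t=5: a0@(2,1) a1@(2,1) a2@(0,3) a3@(0,0) a4@(2,1) a5@(0,0) a6@(2,1) a7@(0,0) a8@(0,3) | pheromone: 26 0 0 16 0 0 / 0 0 0 0 0 0 / 0 37 0 0 0 0 / 0 0 0 0 0 0
t=6: a0@(2,1) a1@(2,1) a2@(0,3) a3@(0,0) a4@(2,1) a5@(0,0) a6@(2,1) a7@(0,0) a8@(0,3) | pheromone: 31 0 0 19 0 0 / 0 0 0 0 0 0 / 0 44 0 0 0 0 / 0 0 0 0 0 0
t=7: a0@(2,1) a1@(2,1) a2@(0,3) a3@(0,0) a4@(2,1) a5@(0,0) a6@(2,1) a7@(0,0) a8@(0,3) | pheromone: 36 0 0 22 0 0 / 0 0 0 0 0 0 / 0 51 0 0 0 0 / 0 0 0 0 0 0

F..F..
......
.F....
......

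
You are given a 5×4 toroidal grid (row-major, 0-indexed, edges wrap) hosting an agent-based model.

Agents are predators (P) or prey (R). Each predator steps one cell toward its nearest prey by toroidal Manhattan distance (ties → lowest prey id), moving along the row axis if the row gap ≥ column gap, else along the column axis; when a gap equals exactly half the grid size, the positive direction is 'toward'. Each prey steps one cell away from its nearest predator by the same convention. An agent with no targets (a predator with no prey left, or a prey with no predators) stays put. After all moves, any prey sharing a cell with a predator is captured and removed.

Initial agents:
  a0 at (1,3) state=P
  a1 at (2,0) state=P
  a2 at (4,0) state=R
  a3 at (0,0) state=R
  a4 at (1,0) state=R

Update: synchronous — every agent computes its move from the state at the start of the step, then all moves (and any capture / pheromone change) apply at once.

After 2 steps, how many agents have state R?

t=1: a0@(1,0):P a1@(1,0):P a2@(0,0):R a3@(4,0):R a4@(1,1):R
t=2: a0@(0,0):P a1@(0,0):P a2@(4,0):R a3@(3,0):R a4@(1,2):R

3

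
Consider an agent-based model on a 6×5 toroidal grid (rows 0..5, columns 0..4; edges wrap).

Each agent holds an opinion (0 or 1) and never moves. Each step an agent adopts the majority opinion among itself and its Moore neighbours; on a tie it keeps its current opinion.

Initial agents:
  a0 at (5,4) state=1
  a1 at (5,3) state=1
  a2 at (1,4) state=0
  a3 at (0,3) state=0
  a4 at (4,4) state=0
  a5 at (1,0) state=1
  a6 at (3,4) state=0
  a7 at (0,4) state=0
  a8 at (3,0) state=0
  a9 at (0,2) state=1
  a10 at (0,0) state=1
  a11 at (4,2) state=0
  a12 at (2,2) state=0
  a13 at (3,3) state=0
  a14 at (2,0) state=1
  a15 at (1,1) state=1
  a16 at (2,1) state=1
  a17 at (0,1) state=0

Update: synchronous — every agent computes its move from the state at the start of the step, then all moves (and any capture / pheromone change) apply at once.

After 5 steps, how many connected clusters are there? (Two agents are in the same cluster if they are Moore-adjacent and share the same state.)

2

t=1: a0@(5,4):1 a1@(5,3):0 a2@(1,4):0 a3@(0,3):0 a4@(4,4):0 a5@(1,0):1 a6@(3,4):0 a7@(0,4):1 a8@(3,0):0 a9@(0,2):1 a10@(0,0):1 a11@(4,2):0 a12@(2,2):0 a13@(3,3):0 a14@(2,0):1 a15@(1,1):1 a16@(2,1):1 a17@(0,1):1
t=2: a0@(5,4):1 a1@(5,3):0 a2@(1,4):1 a3@(0,3):0 a4@(4,4):0 a5@(1,0):1 a6@(3,4):0 a7@(0,4):1 a8@(3,0):0 a9@(0,2):1 a10@(0,0):1 a11@(4,2):0 a12@(2,2):0 a13@(3,3):0 a14@(2,0):1 a15@(1,1):1 a16@(2,1):1 a17@(0,1):1
t=3: a0@(5,4):1 a1@(5,3):0 a2@(1,4):1 a3@(0,3):1 a4@(4,4):0 a5@(1,0):1 a6@(3,4):0 a7@(0,4):1 a8@(3,0):0 a9@(0,2):1 a10@(0,0):1 a11@(4,2):0 a12@(2,2):0 a13@(3,3):0 a14@(2,0):1 a15@(1,1):1 a16@(2,1):1 a17@(0,1):1
t=4: a0@(5,4):1 a1@(5,3):1 a2@(1,4):1 a3@(0,3):1 a4@(4,4):0 a5@(1,0):1 a6@(3,4):0 a7@(0,4):1 a8@(3,0):0 a9@(0,2):1 a10@(0,0):1 a11@(4,2):0 a12@(2,2):0 a13@(3,3):0 a14@(2,0):1 a15@(1,1):1 a16@(2,1):1 a17@(0,1):1
t=5: (unchanged — steady state)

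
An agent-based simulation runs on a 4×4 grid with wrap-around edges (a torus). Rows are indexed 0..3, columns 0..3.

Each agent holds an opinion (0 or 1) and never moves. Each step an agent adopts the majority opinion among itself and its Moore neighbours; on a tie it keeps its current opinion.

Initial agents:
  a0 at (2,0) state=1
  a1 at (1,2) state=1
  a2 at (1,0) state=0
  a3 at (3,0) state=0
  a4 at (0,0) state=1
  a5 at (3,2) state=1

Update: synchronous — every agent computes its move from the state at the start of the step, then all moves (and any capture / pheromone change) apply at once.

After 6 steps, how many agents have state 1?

4

t=1: a0@(2,0):0 a1@(1,2):1 a2@(1,0):1 a3@(3,0):1 a4@(0,0):0 a5@(3,2):1
t=2: a0@(2,0):1 a1@(1,2):1 a2@(1,0):0 a3@(3,0):0 a4@(0,0):1 a5@(3,2):1
t=3: a0@(2,0):0 a1@(1,2):1 a2@(1,0):1 a3@(3,0):1 a4@(0,0):0 a5@(3,2):1
t=4: a0@(2,0):1 a1@(1,2):1 a2@(1,0):0 a3@(3,0):0 a4@(0,0):1 a5@(3,2):1
t=5: a0@(2,0):0 a1@(1,2):1 a2@(1,0):1 a3@(3,0):1 a4@(0,0):0 a5@(3,2):1
t=6: a0@(2,0):1 a1@(1,2):1 a2@(1,0):0 a3@(3,0):0 a4@(0,0):1 a5@(3,2):1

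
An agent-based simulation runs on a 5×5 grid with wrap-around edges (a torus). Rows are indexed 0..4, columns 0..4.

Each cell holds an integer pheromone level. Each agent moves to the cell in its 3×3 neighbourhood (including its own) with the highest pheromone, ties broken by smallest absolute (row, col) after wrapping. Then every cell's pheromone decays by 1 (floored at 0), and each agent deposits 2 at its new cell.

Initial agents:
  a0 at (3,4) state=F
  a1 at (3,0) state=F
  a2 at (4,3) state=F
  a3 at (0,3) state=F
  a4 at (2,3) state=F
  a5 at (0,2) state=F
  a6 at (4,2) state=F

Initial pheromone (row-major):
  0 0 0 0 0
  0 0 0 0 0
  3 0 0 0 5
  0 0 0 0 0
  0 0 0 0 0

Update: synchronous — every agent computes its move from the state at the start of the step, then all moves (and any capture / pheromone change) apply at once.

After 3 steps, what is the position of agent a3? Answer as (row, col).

(0, 1)

t=1: a0@(2,4) a1@(2,4) a2@(0,2) a3@(0,2) a4@(2,4) a5@(0,1) a6@(0,1) | pheromone: 0 4 4 0 0 / 0 0 0 0 0 / 2 0 0 0 10 / 0 0 0 0 0 / 0 0 0 0 0
t=2: a0@(2,4) a1@(2,4) a2@(0,1) a3@(0,1) a4@(2,4) a5@(0,1) a6@(0,1) | pheromone: 0 11 3 0 0 / 0 0 0 0 0 / 1 0 0 0 15 / 0 0 0 0 0 / 0 0 0 0 0
t=3: a0@(2,4) a1@(2,4) a2@(0,1) a3@(0,1) a4@(2,4) a5@(0,1) a6@(0,1) | pheromone: 0 18 2 0 0 / 0 0 0 0 0 / 0 0 0 0 20 / 0 0 0 0 0 / 0 0 0 0 0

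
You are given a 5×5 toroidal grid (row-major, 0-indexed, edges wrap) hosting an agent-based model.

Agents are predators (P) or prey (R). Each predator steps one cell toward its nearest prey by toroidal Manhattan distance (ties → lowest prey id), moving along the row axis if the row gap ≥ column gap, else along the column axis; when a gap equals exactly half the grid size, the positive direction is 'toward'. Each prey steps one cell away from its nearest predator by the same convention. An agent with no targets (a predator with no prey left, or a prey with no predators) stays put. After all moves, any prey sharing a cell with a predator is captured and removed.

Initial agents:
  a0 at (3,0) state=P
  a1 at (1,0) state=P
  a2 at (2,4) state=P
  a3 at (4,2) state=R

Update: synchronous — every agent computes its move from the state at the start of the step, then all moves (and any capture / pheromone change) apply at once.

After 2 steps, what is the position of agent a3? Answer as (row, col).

t=1: a0@(3,1):P a1@(0,0):P a2@(3,4):P a3@(4,3):R
t=2: a0@(3,2):P a1@(0,4):P a2@(4,4):P a3@(0,3):R

(0, 3)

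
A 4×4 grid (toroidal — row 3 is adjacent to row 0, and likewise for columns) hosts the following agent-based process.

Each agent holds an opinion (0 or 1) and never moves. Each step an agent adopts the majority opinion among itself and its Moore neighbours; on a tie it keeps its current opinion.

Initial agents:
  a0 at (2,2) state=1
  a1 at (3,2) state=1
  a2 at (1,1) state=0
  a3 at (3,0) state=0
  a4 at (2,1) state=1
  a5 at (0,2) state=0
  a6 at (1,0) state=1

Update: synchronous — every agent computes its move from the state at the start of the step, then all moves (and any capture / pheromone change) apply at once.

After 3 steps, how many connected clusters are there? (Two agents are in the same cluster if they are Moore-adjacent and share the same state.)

t=1: a0@(2,2):1 a1@(3,2):1 a2@(1,1):1 a3@(3,0):0 a4@(2,1):1 a5@(0,2):0 a6@(1,0):1
t=2: a0@(2,2):1 a1@(3,2):1 a2@(1,1):1 a3@(3,0):0 a4@(2,1):1 a5@(0,2):1 a6@(1,0):1
t=3: (unchanged — steady state)

2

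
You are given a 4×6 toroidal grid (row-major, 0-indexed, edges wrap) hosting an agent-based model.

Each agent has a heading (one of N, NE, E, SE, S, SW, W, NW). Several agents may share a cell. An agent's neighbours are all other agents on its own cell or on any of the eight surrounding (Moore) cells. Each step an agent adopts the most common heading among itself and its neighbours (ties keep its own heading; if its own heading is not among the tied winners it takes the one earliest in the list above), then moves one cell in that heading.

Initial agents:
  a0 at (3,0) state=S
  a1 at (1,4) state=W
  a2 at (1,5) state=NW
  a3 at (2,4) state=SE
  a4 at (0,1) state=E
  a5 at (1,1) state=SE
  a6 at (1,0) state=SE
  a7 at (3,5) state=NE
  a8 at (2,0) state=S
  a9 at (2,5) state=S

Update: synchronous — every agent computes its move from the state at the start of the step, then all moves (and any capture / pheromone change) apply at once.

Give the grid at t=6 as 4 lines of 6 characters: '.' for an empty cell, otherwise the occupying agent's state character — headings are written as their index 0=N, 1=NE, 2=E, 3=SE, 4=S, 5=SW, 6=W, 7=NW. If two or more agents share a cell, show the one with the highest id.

4....4
4....4
.33...
33...3

t=1: a0@(0,0):S a1@(1,3):W a2@(2,0):SE a3@(3,5):SE a4@(1,2):SE a5@(2,2):SE a6@(2,1):SE a7@(0,5):S a8@(3,0):S a9@(3,5):S
t=2: a0@(1,0):S a1@(2,4):SE a2@(3,1):SE a3@(0,5):S a4@(2,3):SE a5@(3,3):SE a6@(3,2):SE a7@(1,5):S a8@(0,0):S a9@(0,5):S
t=3: a0@(2,0):S a1@(3,5):SE a2@(0,2):SE a3@(1,5):S a4@(3,4):SE a5@(0,4):SE a6@(0,3):SE a7@(2,5):S a8@(1,0):S a9@(1,5):S
t=4: a0@(3,0):S a1@(0,0):SE a2@(1,3):SE a3@(2,5):S a4@(0,5):SE a5@(1,5):SE a6@(1,4):SE a7@(3,5):S a8@(2,0):S a9@(2,5):S
t=5: a0@(0,0):S a1@(1,1):SE a2@(2,4):SE a3@(3,5):S a4@(1,0):SE a5@(2,0):SE a6@(2,5):SE a7@(0,5):S a8@(3,0):S a9@(3,5):S
t=6: a0@(1,0):S a1@(2,2):SE a2@(3,5):SE a3@(0,5):S a4@(2,1):SE a5@(3,1):SE a6@(3,0):SE a7@(1,5):S a8@(0,0):S a9@(0,5):S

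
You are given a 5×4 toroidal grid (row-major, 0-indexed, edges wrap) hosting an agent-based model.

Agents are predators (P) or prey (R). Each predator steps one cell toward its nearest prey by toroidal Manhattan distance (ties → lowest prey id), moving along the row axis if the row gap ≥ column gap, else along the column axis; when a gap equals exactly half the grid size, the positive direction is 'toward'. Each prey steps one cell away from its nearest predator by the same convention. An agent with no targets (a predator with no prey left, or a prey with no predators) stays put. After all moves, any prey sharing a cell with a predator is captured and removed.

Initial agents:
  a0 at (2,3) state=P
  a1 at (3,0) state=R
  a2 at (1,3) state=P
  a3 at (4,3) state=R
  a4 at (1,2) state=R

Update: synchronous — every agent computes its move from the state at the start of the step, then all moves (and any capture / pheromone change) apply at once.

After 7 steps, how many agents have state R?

2

t=1: a0@(3,3):P a1@(4,0):R a2@(1,2):P a3@(0,3):R a4@(1,1):R
t=2: a0@(4,3):P a1@(0,0):R a2@(1,1):P a3@(1,3):R a4@(1,0):R
t=3: a0@(0,3):P a2@(1,0):P a3@(2,3):R a4@(1,3):R
t=4: a0@(1,3):P a2@(1,3):P a3@(3,3):R a4@(2,3):R
t=5: a0@(2,3):P a2@(2,3):P a3@(4,3):R a4@(3,3):R
t=6: a0@(3,3):P a2@(3,3):P a3@(0,3):R a4@(4,3):R
t=7: a0@(4,3):P a2@(4,3):P a3@(1,3):R a4@(0,3):R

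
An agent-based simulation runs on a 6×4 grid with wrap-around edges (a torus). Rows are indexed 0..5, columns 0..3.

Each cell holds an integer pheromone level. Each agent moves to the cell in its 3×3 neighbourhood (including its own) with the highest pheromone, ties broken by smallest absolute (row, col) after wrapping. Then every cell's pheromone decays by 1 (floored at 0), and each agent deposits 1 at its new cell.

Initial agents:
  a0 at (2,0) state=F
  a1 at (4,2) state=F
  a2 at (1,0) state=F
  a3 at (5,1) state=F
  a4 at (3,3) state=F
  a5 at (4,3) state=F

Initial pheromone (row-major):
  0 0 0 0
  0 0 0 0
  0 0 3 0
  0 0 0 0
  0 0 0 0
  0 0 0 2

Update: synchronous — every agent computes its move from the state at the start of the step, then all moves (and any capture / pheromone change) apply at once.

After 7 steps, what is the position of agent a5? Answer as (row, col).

(5, 3)

t=1: a0@(1,0) a1@(5,3) a2@(0,0) a3@(0,0) a4@(2,2) a5@(5,3) | pheromone: 2 0 0 0 / 1 0 0 0 / 0 0 3 0 / 0 0 0 0 / 0 0 0 0 / 0 0 0 3
t=2: a0@(0,0) a1@(5,3) a2@(5,3) a3@(5,3) a4@(2,2) a5@(5,3) | pheromone: 2 0 0 0 / 0 0 0 0 / 0 0 3 0 / 0 0 0 0 / 0 0 0 0 / 0 0 0 6
t=3: a0@(5,3) a1@(5,3) a2@(5,3) a3@(5,3) a4@(2,2) a5@(5,3) | pheromone: 1 0 0 0 / 0 0 0 0 / 0 0 3 0 / 0 0 0 0 / 0 0 0 0 / 0 0 0 10
t=4: a0@(5,3) a1@(5,3) a2@(5,3) a3@(5,3) a4@(2,2) a5@(5,3) | pheromone: 0 0 0 0 / 0 0 0 0 / 0 0 3 0 / 0 0 0 0 / 0 0 0 0 / 0 0 0 14
t=5: a0@(5,3) a1@(5,3) a2@(5,3) a3@(5,3) a4@(2,2) a5@(5,3) | pheromone: 0 0 0 0 / 0 0 0 0 / 0 0 3 0 / 0 0 0 0 / 0 0 0 0 / 0 0 0 18
t=6: a0@(5,3) a1@(5,3) a2@(5,3) a3@(5,3) a4@(2,2) a5@(5,3) | pheromone: 0 0 0 0 / 0 0 0 0 / 0 0 3 0 / 0 0 0 0 / 0 0 0 0 / 0 0 0 22
t=7: a0@(5,3) a1@(5,3) a2@(5,3) a3@(5,3) a4@(2,2) a5@(5,3) | pheromone: 0 0 0 0 / 0 0 0 0 / 0 0 3 0 / 0 0 0 0 / 0 0 0 0 / 0 0 0 26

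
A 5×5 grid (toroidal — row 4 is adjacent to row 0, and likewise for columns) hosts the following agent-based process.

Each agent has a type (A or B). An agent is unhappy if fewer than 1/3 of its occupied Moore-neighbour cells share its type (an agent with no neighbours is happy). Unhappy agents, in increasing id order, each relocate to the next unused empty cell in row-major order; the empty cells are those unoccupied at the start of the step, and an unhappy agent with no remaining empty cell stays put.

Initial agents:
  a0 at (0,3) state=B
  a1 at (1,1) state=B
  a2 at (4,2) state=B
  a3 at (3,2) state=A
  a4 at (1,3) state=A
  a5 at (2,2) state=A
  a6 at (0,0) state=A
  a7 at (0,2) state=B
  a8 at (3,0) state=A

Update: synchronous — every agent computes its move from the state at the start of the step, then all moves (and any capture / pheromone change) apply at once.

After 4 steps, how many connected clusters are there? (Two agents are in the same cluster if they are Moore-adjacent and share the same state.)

4

t=1: a0@(0,3):B a1@(1,1):B a2@(4,2):B a3@(3,2):A a4@(1,3):A a5@(2,2):A a6@(0,1):A a7@(0,2):B a8@(3,0):A
t=2: a0@(0,3):B a1@(1,1):B a2@(4,2):B a3@(3,2):A a4@(1,3):A a5@(2,2):A a6@(0,0):A a7@(0,2):B a8@(3,0):A
t=3: a0@(0,3):B a1@(1,1):B a2@(4,2):B a3@(3,2):A a4@(1,3):A a5@(2,2):A a6@(0,1):A a7@(0,2):B a8@(3,0):A
t=4: a0@(0,3):B a1@(1,1):B a2@(4,2):B a3@(3,2):A a4@(1,3):A a5@(2,2):A a6@(0,0):A a7@(0,2):B a8@(3,0):A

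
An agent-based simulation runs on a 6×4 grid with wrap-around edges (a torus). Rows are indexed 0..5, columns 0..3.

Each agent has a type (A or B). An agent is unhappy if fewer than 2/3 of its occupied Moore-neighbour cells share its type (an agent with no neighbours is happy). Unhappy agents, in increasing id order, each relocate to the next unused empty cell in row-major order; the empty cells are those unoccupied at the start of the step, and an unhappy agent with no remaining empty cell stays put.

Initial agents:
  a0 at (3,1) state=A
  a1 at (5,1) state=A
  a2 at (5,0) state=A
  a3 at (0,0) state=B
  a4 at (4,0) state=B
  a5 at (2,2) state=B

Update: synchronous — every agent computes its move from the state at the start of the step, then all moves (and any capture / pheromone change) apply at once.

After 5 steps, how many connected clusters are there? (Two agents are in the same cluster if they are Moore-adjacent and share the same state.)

t=1: a0@(0,1):A a1@(0,2):A a2@(0,3):A a3@(1,0):B a4@(1,1):B a5@(1,2):B
t=2: a0@(0,0):A a1@(1,3):A a2@(2,0):A a3@(2,1):B a4@(2,2):B a5@(2,3):B
t=3: a0@(0,0):A a1@(0,1):A a2@(0,2):A a3@(0,3):B a4@(2,2):B a5@(1,0):B
t=4: a0@(1,1):A a1@(0,1):A a2@(1,2):A a3@(1,3):B a4@(2,2):B a5@(2,0):B
t=5: a0@(0,0):A a1@(0,1):A a2@(0,2):A a3@(1,3):B a4@(0,3):B a5@(1,0):B

2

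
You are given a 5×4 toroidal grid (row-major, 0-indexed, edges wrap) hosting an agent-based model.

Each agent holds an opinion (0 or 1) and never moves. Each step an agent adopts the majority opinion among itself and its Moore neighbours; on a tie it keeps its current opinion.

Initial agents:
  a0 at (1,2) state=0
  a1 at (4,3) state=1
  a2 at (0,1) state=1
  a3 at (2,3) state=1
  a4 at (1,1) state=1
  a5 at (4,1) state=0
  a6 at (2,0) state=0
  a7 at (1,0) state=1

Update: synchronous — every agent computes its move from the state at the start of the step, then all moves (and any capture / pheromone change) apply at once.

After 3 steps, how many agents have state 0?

1

t=1: a0@(1,2):1 a1@(4,3):1 a2@(0,1):1 a3@(2,3):1 a4@(1,1):1 a5@(4,1):0 a6@(2,0):1 a7@(1,0):1
t=2: (unchanged — steady state)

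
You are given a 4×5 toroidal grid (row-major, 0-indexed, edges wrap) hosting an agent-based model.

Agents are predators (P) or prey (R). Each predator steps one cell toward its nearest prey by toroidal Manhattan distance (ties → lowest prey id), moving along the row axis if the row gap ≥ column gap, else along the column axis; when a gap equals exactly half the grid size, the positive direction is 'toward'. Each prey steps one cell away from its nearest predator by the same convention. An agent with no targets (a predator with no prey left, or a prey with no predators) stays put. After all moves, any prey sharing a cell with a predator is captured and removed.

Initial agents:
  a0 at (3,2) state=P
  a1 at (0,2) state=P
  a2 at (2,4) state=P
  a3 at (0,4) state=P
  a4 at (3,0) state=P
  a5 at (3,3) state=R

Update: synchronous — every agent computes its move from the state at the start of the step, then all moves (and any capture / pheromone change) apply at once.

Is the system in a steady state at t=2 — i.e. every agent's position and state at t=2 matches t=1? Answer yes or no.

yes

t=1: a0@(3,3):P a1@(3,2):P a2@(3,4):P a3@(3,4):P a4@(3,4):P
t=2: (unchanged — steady state)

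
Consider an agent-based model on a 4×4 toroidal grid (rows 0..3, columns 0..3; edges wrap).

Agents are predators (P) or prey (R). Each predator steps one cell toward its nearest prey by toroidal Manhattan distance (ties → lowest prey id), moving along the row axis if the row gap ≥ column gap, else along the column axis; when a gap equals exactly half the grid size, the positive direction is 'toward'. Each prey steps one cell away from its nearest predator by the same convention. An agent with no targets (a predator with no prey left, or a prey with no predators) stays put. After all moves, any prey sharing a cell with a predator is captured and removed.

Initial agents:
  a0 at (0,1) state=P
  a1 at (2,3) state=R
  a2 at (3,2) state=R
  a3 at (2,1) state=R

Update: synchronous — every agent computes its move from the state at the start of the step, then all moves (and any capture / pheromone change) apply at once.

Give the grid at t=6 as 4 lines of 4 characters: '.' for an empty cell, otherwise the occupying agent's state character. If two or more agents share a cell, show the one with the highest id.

t=1: a0@(3,1):P a1@(1,3):R a2@(2,2):R a3@(1,1):R
t=2: a0@(2,1):P a1@(0,3):R a2@(1,2):R a3@(0,1):R
t=3: a0@(1,1):P a1@(3,3):R a2@(0,2):R a3@(3,1):R
t=4: a0@(0,1):P a1@(2,3):R a2@(3,2):R a3@(2,1):R
t=5: a0@(3,1):P a1@(1,3):R a2@(2,2):R a3@(1,1):R
t=6: a0@(2,1):P a1@(0,3):R a2@(1,2):R a3@(0,1):R

.R.R
..R.
.P..
....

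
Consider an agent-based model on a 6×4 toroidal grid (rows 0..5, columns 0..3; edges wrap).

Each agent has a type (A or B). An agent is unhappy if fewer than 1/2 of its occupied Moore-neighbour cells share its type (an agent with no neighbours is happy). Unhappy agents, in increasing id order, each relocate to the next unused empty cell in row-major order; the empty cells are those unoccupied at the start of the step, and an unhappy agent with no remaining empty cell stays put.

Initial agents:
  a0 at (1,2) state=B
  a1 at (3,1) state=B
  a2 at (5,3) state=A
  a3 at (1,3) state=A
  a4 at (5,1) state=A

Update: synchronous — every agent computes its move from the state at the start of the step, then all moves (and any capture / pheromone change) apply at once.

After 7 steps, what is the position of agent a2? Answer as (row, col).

t=1: a0@(0,0):B a1@(3,1):B a2@(5,3):A a3@(0,1):A a4@(5,1):A
t=2: a0@(0,2):B a1@(3,1):B a2@(0,3):A a3@(0,1):A a4@(5,1):A
t=3: a0@(0,0):B a1@(3,1):B a2@(1,0):A a3@(0,1):A a4@(5,1):A
t=4: a0@(0,2):B a1@(3,1):B a2@(1,0):A a3@(0,1):A a4@(5,1):A
t=5: a0@(0,0):B a1@(3,1):B a2@(1,0):A a3@(0,1):A a4@(5,1):A
t=6: a0@(0,2):B a1@(3,1):B a2@(1,0):A a3@(0,1):A a4@(5,1):A
t=7: a0@(0,0):B a1@(3,1):B a2@(1,0):A a3@(0,1):A a4@(5,1):A

(1, 0)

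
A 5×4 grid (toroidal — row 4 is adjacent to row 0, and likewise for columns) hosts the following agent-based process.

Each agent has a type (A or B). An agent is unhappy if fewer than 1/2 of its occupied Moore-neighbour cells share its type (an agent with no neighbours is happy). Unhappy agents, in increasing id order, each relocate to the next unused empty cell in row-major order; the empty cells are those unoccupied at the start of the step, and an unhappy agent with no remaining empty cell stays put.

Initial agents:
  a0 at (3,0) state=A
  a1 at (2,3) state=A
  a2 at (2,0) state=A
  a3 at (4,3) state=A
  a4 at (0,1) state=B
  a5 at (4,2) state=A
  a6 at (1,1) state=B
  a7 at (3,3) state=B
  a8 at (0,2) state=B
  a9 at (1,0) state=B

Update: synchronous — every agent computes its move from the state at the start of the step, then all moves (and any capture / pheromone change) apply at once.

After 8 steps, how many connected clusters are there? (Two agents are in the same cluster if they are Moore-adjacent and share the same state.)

t=1: a0@(3,0):A a1@(2,3):A a2@(0,0):A a3@(4,3):A a4@(0,1):B a5@(0,3):A a6@(1,1):B a7@(1,2):B a8@(0,2):B a9@(1,0):B
t=2: a0@(3,0):A a1@(1,3):A a2@(2,0):A a3@(4,3):A a4@(0,1):B a5@(2,1):A a6@(1,1):B a7@(1,2):B a8@(0,2):B a9@(2,2):B
t=3: a0@(3,0):A a1@(0,0):A a2@(2,0):A a3@(4,3):A a4@(0,1):B a5@(0,3):A a6@(1,1):B a7@(1,2):B a8@(0,2):B a9@(2,2):B
t=4: (unchanged — steady state)

2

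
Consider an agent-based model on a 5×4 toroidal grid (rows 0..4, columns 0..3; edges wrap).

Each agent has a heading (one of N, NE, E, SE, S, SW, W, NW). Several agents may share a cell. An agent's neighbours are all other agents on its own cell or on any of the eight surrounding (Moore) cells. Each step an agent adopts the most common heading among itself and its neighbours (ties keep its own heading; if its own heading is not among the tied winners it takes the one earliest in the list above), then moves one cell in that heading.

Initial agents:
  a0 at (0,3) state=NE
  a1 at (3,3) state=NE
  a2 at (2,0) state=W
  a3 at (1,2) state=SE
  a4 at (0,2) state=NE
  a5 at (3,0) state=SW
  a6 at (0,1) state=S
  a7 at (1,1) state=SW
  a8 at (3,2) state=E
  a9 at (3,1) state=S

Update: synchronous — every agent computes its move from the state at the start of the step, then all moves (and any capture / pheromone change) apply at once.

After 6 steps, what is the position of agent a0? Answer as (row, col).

t=1: a0@(4,0):NE a1@(2,0):NE a2@(3,3):SW a3@(0,3):NE a4@(4,3):NE a5@(4,3):SW a6@(1,1):S a7@(2,0):SW a8@(3,3):E a9@(4,1):S
t=2: a0@(3,1):NE a1@(3,3):SW a2@(4,2):SW a3@(4,0):NE a4@(3,0):NE a5@(3,0):NE a6@(2,1):S a7@(3,3):SW a8@(2,0):NE a9@(0,1):S
t=3: a0@(2,2):NE a1@(2,0):NE a2@(0,1):SW a3@(3,1):NE a4@(2,1):NE a5@(2,1):NE a6@(1,2):NE a7@(2,0):NE a8@(1,1):NE a9@(1,1):S
t=4: a0@(1,3):NE a1@(1,1):NE a2@(4,2):NE a3@(2,2):NE a4@(1,2):NE a5@(1,2):NE a6@(0,3):NE a7@(1,1):NE a8@(0,2):NE a9@(0,2):NE
t=5: a0@(0,0):NE a1@(0,2):NE a2@(3,3):NE a3@(1,3):NE a4@(0,3):NE a5@(0,3):NE a6@(4,0):NE a7@(0,2):NE a8@(4,3):NE a9@(4,3):NE
t=6: a0@(4,1):NE a1@(4,3):NE a2@(2,0):NE a3@(0,0):NE a4@(4,0):NE a5@(4,0):NE a6@(3,1):NE a7@(4,3):NE a8@(3,0):NE a9@(3,0):NE

(4, 1)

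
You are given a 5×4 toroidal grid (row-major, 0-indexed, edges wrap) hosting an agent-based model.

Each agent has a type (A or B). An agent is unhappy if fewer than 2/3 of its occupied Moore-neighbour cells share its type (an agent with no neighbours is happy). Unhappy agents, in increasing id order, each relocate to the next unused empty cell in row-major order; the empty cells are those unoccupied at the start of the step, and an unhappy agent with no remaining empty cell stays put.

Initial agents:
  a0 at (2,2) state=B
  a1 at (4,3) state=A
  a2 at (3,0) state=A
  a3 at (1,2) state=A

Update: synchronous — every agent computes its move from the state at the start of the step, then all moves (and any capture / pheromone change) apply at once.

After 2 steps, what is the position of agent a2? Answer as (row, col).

(3, 0)

t=1: a0@(0,0):B a1@(4,3):A a2@(3,0):A a3@(0,1):A
t=2: a0@(0,2):B a1@(0,3):A a2@(3,0):A a3@(1,0):A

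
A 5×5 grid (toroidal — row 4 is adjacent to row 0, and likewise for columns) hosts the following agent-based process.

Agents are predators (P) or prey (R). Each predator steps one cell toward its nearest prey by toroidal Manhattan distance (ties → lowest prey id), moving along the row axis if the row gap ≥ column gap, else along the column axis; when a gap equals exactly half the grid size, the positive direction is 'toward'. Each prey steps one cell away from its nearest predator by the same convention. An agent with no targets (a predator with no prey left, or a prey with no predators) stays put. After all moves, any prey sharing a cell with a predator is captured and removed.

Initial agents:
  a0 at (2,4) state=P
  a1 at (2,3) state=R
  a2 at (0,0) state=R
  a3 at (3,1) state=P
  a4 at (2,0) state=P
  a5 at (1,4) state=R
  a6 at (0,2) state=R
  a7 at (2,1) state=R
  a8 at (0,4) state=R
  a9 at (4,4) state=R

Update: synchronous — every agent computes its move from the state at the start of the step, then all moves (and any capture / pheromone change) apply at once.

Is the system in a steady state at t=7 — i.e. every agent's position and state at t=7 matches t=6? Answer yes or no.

t=1: a0@(2,3):P a1@(2,2):R a2@(4,0):R a3@(2,1):P a4@(2,1):P a5@(0,4):R a6@(1,2):R a7@(1,1):R a8@(4,4):R a9@(0,4):R
t=2: a0@(2,2):P a1@(2,1):R a2@(0,0):R a3@(2,2):P a4@(2,2):P a5@(4,4):R a6@(0,2):R a7@(0,1):R a8@(0,4):R a9@(4,4):R
t=3: a0@(2,1):P a1@(2,0):R a2@(4,0):R a3@(2,1):P a4@(2,1):P a5@(0,4):R a6@(4,2):R a7@(4,1):R a8@(4,4):R a9@(0,4):R
t=4: a0@(2,0):P a1@(2,4):R a2@(0,0):R a3@(2,0):P a4@(2,0):P a5@(4,4):R a6@(0,2):R a7@(0,1):R a8@(0,4):R a9@(4,4):R
t=5: a0@(2,4):P a1@(2,3):R a2@(4,0):R a3@(2,4):P a4@(2,4):P a5@(0,4):R a6@(4,2):R a7@(4,1):R a8@(4,4):R a9@(0,4):R
t=6: a0@(2,3):P a1@(2,2):R a2@(0,0):R a3@(2,3):P a4@(2,3):P a5@(4,4):R a6@(0,2):R a7@(0,1):R a8@(0,4):R a9@(4,4):R
t=7: a0@(2,2):P a1@(2,1):R a2@(4,0):R a3@(2,2):P a4@(2,2):P a5@(0,4):R a6@(4,2):R a7@(4,1):R a8@(4,4):R a9@(0,4):R

no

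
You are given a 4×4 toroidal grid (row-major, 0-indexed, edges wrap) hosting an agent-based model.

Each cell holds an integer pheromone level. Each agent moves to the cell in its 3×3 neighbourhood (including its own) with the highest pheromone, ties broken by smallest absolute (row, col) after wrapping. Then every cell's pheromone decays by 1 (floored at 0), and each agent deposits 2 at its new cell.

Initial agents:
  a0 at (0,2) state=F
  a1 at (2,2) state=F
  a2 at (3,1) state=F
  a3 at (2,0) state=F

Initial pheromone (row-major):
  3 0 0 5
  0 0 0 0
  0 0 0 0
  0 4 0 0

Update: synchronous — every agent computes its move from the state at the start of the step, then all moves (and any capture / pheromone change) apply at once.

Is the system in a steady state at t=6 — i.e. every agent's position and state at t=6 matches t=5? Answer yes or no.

yes

t=1: a0@(0,3) a1@(3,1) a2@(3,1) a3@(3,1) | pheromone: 2 0 0 6 / 0 0 0 0 / 0 0 0 0 / 0 9 0 0
t=2: a0@(0,3) a1@(3,1) a2@(3,1) a3@(3,1) | pheromone: 1 0 0 7 / 0 0 0 0 / 0 0 0 0 / 0 14 0 0
t=3: a0@(0,3) a1@(3,1) a2@(3,1) a3@(3,1) | pheromone: 0 0 0 8 / 0 0 0 0 / 0 0 0 0 / 0 19 0 0
t=4: a0@(0,3) a1@(3,1) a2@(3,1) a3@(3,1) | pheromone: 0 0 0 9 / 0 0 0 0 / 0 0 0 0 / 0 24 0 0
t=5: a0@(0,3) a1@(3,1) a2@(3,1) a3@(3,1) | pheromone: 0 0 0 10 / 0 0 0 0 / 0 0 0 0 / 0 29 0 0
t=6: a0@(0,3) a1@(3,1) a2@(3,1) a3@(3,1) | pheromone: 0 0 0 11 / 0 0 0 0 / 0 0 0 0 / 0 34 0 0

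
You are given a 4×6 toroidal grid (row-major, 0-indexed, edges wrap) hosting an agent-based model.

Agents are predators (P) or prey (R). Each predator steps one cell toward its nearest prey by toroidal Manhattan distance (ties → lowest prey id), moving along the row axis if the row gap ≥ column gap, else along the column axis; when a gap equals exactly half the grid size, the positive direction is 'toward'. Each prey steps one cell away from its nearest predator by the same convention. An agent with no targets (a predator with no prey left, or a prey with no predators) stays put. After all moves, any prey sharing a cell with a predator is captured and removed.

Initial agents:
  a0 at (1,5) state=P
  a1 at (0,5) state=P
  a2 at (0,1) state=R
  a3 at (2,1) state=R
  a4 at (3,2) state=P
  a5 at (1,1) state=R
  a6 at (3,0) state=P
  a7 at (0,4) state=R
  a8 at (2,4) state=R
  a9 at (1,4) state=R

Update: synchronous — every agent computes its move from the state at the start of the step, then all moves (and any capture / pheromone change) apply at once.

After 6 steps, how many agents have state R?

4

t=1: a0@(1,4):P a1@(0,4):P a3@(1,1):R a4@(0,2):P a5@(1,2):R a6@(0,0):P a7@(0,3):R a8@(3,4):R a9@(1,3):R
t=2: a0@(1,3):P a1@(0,3):P a3@(2,1):R a4@(1,2):P a5@(2,2):R a6@(1,0):P a7@(0,2):R a8@(2,4):R
t=3: a0@(2,3):P a1@(0,2):P a3@(3,1):R a4@(2,2):P a5@(3,2):R a6@(2,0):P a7@(0,1):R a8@(3,4):R
t=4: a0@(3,3):P a1@(3,2):P a3@(2,1):R a4@(3,2):P a5@(2,2):R a6@(3,0):P a7@(0,0):R a8@(0,4):R
t=5: a0@(2,3):P a1@(2,2):P a3@(1,1):R a4@(2,2):P a5@(1,2):R a6@(0,0):P a7@(1,0):R a8@(1,4):R
t=6: a0@(1,3):P a1@(1,2):P a3@(0,1):R a4@(1,2):P a5@(0,2):R a6@(1,0):P a7@(2,0):R a8@(0,4):R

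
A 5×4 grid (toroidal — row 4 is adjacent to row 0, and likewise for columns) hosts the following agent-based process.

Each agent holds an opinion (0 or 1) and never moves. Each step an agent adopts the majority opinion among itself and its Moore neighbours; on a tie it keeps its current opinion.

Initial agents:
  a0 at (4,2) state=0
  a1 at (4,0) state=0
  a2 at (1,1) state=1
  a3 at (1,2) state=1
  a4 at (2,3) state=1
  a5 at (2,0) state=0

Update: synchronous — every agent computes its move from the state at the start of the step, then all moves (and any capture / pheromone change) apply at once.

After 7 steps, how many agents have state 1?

t=1: a0@(4,2):0 a1@(4,0):0 a2@(1,1):1 a3@(1,2):1 a4@(2,3):1 a5@(2,0):1
t=2: (unchanged — steady state)

4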